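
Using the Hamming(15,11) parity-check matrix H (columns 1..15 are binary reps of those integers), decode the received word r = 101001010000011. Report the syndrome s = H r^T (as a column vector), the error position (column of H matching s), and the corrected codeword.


s = (1, 1, 0, 1)^T, error position = 13, corrected codeword c = 101001010000111

Compute s = H r^T mod 2 one row at a time:
  s_1 = 1 + 0 + 0 + 0 + 0 + 0 + 1 + 1 = 3 ≡ 1 (mod 2).
  s_2 = 0 + 0 + 1 + 0 + 0 + 0 + 1 + 1 = 3 ≡ 1 (mod 2).
  s_3 = 0 + 1 + 1 + 0 + 0 + 0 + 1 + 1 = 4 ≡ 0 (mod 2).
  s_4 = 1 + 1 + 0 + 0 + 0 + 0 + 0 + 1 = 3 ≡ 1 (mod 2).
s = (1, 1, 0, 1)^T — this equals column 13 of H (binary 1101), so error is at position 13.
Correct: flip bit 13 of r = 101001010000011 to get c = 101001010000111.


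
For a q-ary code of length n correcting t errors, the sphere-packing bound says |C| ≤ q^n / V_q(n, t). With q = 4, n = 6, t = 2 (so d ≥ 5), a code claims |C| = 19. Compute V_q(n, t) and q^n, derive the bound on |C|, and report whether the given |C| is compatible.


V_q(n, t) = 154, q^n = 4096, Hamming bound = 26, |C| = 19 ≤ bound (satisfied).

Step 1: Compute V_q(n, t) = Σ_{j=0}^2 C(n, j) (q−1)^j.
  j = 0: C(6,0)·(3)^0 = 1·1 = 1.
  j = 1: C(6,1)·(3)^1 = 6·3 = 18.
  j = 2: C(6,2)·(3)^2 = 15·9 = 135.
  V_q(n, t) = 1 + 18 + 135 = 154.
Step 2: q^n = 4^6 = 4096.
Step 3: Hamming bound ⌊q^n / V_q(n,t)⌋ = ⌊4096/154⌋ = 26.
Step 4: Compare |C| = 19 to 26: satisfied.
The claimed |C| lies below the Hamming bound.


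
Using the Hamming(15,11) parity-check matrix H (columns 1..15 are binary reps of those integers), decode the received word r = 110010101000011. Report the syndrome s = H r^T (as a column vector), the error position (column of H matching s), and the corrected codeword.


s = (1, 0, 0, 1)^T, error position = 9, corrected codeword c = 110010100000011

Compute s = H r^T mod 2 one row at a time:
  s_1 = 0 + 1 + 0 + 0 + 0 + 0 + 1 + 1 = 3 ≡ 1 (mod 2).
  s_2 = 0 + 1 + 0 + 1 + 0 + 0 + 1 + 1 = 4 ≡ 0 (mod 2).
  s_3 = 1 + 0 + 0 + 1 + 0 + 0 + 1 + 1 = 4 ≡ 0 (mod 2).
  s_4 = 1 + 0 + 1 + 1 + 1 + 0 + 0 + 1 = 5 ≡ 1 (mod 2).
s = (1, 0, 0, 1)^T — this equals column 9 of H (binary 1001), so error is at position 9.
Correct: flip bit 9 of r = 110010101000011 to get c = 110010100000011.


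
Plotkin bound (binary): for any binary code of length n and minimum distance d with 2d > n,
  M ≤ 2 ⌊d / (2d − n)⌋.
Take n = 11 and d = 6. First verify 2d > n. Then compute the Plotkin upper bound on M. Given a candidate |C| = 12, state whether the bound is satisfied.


Plotkin bound M ≤ 12; given |C| = 12 ≤ bound (satisfied).

Check applicability: 2d = 12, n = 11.
2d − n = 1 > 0, so Plotkin applies.
Compute d/(2d−n) = 6/1 ≈ 6.0000.
⌊d/(2d−n)⌋ = 6.
Plotkin bound: M ≤ 2·6 = 12.
Given |C| = 12, check: satisfied.
This |C| is at the Plotkin bound.


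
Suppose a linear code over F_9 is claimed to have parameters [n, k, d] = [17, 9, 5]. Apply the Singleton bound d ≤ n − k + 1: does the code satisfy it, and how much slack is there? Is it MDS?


Singleton RHS = n − k + 1 = 9, slack = 4, bound satisfied, not MDS.

Singleton bound: d ≤ n − k + 1.
Here n = 17, k = 9, so n − k + 1 = 9.
Given d = 5, check d ≤ 9: YES.
Slack = (n − k + 1) − d = 4.
The code is NOT MDS (slack = 4 > 0).
Description: the claimed parameters are [17, 9, 5]_9; such a code would be non-MDS.


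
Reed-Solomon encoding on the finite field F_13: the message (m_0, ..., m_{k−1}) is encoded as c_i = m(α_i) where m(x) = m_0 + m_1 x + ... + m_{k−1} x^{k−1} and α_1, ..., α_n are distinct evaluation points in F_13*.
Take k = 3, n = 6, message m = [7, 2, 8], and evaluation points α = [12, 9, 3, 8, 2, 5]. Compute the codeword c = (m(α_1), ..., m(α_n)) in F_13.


c = [0, 10, 7, 2, 4, 9]

Message polynomial: m(x) = 7 + 2·x + 8·x^2 (mod 13).
For each evaluation point α_i, compute m(α_i) mod 13:
  α_1 = 12: Horner steps 8 → 7 → 0, so m(12) = 0.
  α_2 = 9: Horner steps 8 → 9 → 10, so m(9) = 10.
  α_3 = 3: Horner steps 8 → 0 → 7, so m(3) = 7.
  α_4 = 8: Horner steps 8 → 1 → 2, so m(8) = 2.
  α_5 = 2: Horner steps 8 → 5 → 4, so m(2) = 4.
  α_6 = 5: Horner steps 8 → 3 → 9, so m(5) = 9.
Codeword c = [0, 10, 7, 2, 4, 9] ∈ F_13^6.


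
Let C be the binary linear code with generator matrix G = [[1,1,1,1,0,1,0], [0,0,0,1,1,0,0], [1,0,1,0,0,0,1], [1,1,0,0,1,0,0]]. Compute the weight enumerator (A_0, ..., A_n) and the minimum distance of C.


Weight distribution: A_0 = 1, A_2 = 2, A_3 = 4, A_4 = 5, A_5 = 4. Minimum distance d = 2.

Enumerate all 2^4 = 16 messages m ∈ F_2^4.
For each, compute codeword c = mG in F_2^7, then tally its weight.
  m = 0000 → c = 0000000, weight = 0.
  m = 1000 → c = 1111010, weight = 5.
  m = 0100 → c = 0001100, weight = 2.
  m = 1100 → c = 1110110, weight = 5.
  m = 0010 → c = 1010001, weight = 3.
  m = 1010 → c = 0101011, weight = 4.
  m = 0110 → c = 1011101, weight = 5.
  m = 1110 → c = 0100111, weight = 4.
  m = 0001 → c = 1100100, weight = 3.
  m = 1001 → c = 0011110, weight = 4.
  m = 0101 → c = 1101000, weight = 3.
  m = 1101 → c = 0010010, weight = 2.
  m = 0011 → c = 0110101, weight = 4.
  m = 1011 → c = 1001111, weight = 5.
  m = 0111 → c = 0111001, weight = 4.
  m = 1111 → c = 1000011, weight = 3.
Tally weights:
  weight 0: 1 codewords.
  weight 2: 2 codewords.
  weight 3: 4 codewords.
  weight 4: 5 codewords.
  weight 5: 4 codewords.
Minimum distance d = smallest w > 0 with A_w > 0 = 2.
Sanity: Σ A_w = 16 = 2^4 = 16 ✓.


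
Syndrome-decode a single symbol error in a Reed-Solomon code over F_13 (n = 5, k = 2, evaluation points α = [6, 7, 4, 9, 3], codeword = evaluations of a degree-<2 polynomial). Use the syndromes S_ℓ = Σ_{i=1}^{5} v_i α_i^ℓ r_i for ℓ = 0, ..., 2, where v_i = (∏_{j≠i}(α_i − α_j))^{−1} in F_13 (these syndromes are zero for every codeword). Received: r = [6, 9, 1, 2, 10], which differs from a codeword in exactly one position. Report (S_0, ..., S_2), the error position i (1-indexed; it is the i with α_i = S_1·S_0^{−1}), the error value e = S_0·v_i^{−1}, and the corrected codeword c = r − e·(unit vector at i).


S = (3, 12, 9), error at position 3, error magnitude e = 1, c = [6, 9, 0, 2, 10].

Step 1: column multipliers v_i = (∏_{j≠i}(α_i − α_j))^{−1} mod 13.
  i = 1 (α = 6): (6−7)(6−4)(6−9)(6−3) = (−1)·2·(−3)·3 = 18 ≡ 5, so v_1 = 5^{−1} = 8 (mod 13).
  i = 2 (α = 7): (7−6)(7−4)(7−9)(7−3) = 1·3·(−2)·4 = −24 ≡ 2, so v_2 = 2^{−1} = 7 (mod 13).
  i = 3 (α = 4): (4−6)(4−7)(4−9)(4−3) = (−2)·(−3)·(−5)·1 = −30 ≡ 9, so v_3 = 9^{−1} = 3 (mod 13).
  i = 4 (α = 9): (9−6)(9−7)(9−4)(9−3) = 3·2·5·6 = 180 ≡ 11, so v_4 = 11^{−1} = 6 (mod 13).
  i = 5 (α = 3): (3−6)(3−7)(3−4)(3−9) = (−3)·(−4)·(−1)·(−6) = 72 ≡ 7, so v_5 = 7^{−1} = 2 (mod 13).
  v = [8, 7, 3, 6, 2].
Step 2: syndromes of r = [6, 9, 1, 2, 10] (all sums mod 13).
  S_0 = Σ v_i r_i = 8·6 + 7·9 + 3·1 + 6·2 + 2·10 = 146 ≡ 3.
  S_1 = Σ v_i α_i r_i = 8·6·6 + 7·7·9 + 3·4·1 + 6·9·2 + 2·3·10 = 909 ≡ 12.
  α_i^2 mod 13 = [10, 10, 3, 3, 9].
  S_2 = Σ v_i α_i^2 r_i = 8·10·6 + 7·10·9 + 3·3·1 + 6·3·2 + 2·9·10 = 1335 ≡ 9.
  S = (3, 12, 9) ≠ 0, so r is not a codeword (an error is present).
Step 3: locate the error. For a single error e at position i, S_ℓ = v_i·e·α_i^ℓ, so α_err = S_1/S_0.
  S_0^{−1} = 3^{−1} = 9 (mod 13), so α_err = 12·9 = 108 ≡ 4 = α_3. Error position i = 3.
  Consistency check: S_2/S_1 = 9·12 = 108 ≡ 4 = α_err ✓ (single-error assumption holds).
Step 4: error magnitude e = S_0/v_3 = S_0·∏_{j≠3}(α_3 − α_j) = 3·9 = 27 ≡ 1 (mod 13).
Step 5: correct position 3: c_3 = r_3 − e = 1 − 1 ≡ 0 (mod 13). Hence c = [6, 9, 0, 2, 10].
  Check: interpolating c through the α_i gives m(x) = 1 + 3·x (degree < 2) with m(α_i) = c_i for every i, so c is indeed a codeword.


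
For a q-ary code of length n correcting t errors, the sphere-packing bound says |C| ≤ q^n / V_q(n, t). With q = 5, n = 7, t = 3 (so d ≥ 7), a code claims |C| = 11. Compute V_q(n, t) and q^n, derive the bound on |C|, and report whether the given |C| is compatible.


V_q(n, t) = 2605, q^n = 78125, Hamming bound = 29, |C| = 11 ≤ bound (satisfied).

Step 1: Compute V_q(n, t) = Σ_{j=0}^3 C(n, j) (q−1)^j.
  j = 0: C(7,0)·(4)^0 = 1·1 = 1.
  j = 1: C(7,1)·(4)^1 = 7·4 = 28.
  j = 2: C(7,2)·(4)^2 = 21·16 = 336.
  j = 3: C(7,3)·(4)^3 = 35·64 = 2240.
  V_q(n, t) = 1 + 28 + 336 + 2240 = 2605.
Step 2: q^n = 5^7 = 78125.
Step 3: Hamming bound ⌊q^n / V_q(n,t)⌋ = ⌊78125/2605⌋ = 29.
Step 4: Compare |C| = 11 to 29: satisfied.
The claimed |C| lies below the Hamming bound.


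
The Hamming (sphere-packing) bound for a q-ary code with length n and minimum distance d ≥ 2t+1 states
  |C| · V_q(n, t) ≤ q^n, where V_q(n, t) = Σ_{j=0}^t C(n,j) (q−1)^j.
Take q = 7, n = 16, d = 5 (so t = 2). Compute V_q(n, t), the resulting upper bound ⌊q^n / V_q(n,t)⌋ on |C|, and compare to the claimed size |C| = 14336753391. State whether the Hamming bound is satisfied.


V_q(n, t) = 4417, q^n = 33232930569601, Hamming bound = 7523869270, |C| = 14336753391 > bound (violated).

Step 1: Compute V_q(n, t) = Σ_{j=0}^2 C(n, j) (q−1)^j.
  j = 0: C(16,0)·(6)^0 = 1·1 = 1.
  j = 1: C(16,1)·(6)^1 = 16·6 = 96.
  j = 2: C(16,2)·(6)^2 = 120·36 = 4320.
  V_q(n, t) = 1 + 96 + 4320 = 4417.
Step 2: q^n = 7^16 = 33232930569601.
Step 3: Hamming bound ⌊q^n / V_q(n,t)⌋ = ⌊33232930569601/4417⌋ = 7523869270.
Step 4: Compare |C| = 14336753391 to 7523869270: violated.
The claimed |C| lies above the Hamming bound, so no 7-ary code of length 16 with d ≥ 5 can have 14336753391 codewords.


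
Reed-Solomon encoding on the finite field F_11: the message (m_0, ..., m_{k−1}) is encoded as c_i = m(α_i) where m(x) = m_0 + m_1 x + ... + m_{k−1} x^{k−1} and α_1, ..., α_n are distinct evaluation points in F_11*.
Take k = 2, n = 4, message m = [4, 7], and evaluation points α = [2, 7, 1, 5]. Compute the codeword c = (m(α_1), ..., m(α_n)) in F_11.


c = [7, 9, 0, 6]

Message polynomial: m(x) = 4 + 7·x (mod 11).
For each evaluation point α_i, compute m(α_i) mod 11:
  α_1 = 2: Horner steps 7 → 7, so m(2) = 7.
  α_2 = 7: Horner steps 7 → 9, so m(7) = 9.
  α_3 = 1: Horner steps 7 → 0, so m(1) = 0.
  α_4 = 5: Horner steps 7 → 6, so m(5) = 6.
Codeword c = [7, 9, 0, 6] ∈ F_11^4.


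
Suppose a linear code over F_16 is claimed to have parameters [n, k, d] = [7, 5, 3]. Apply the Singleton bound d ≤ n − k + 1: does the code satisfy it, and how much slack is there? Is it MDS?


Singleton RHS = n − k + 1 = 3, slack = 0, bound satisfied, MDS.

Singleton bound: d ≤ n − k + 1.
Here n = 7, k = 5, so n − k + 1 = 3.
Given d = 3, check d ≤ 3: YES.
Slack = (n − k + 1) − d = 0.
The code is MDS (slack = 0).
Description: the claimed parameters are [7, 5, 3]_16; such a code would be MDS (meets Singleton bound).


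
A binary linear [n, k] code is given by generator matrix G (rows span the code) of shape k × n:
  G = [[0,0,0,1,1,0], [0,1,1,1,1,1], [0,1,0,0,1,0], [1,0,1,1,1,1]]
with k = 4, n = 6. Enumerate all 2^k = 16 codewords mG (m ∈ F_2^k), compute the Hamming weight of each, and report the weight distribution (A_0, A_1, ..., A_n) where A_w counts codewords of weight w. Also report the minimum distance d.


Weight distribution: A_0 = 1, A_2 = 6, A_3 = 4, A_4 = 1, A_5 = 4. Minimum distance d = 2.

Enumerate all 2^4 = 16 messages m ∈ F_2^4.
For each, compute codeword c = mG in F_2^6, then tally its weight.
  m = 0000 → c = 000000, weight = 0.
  m = 1000 → c = 000110, weight = 2.
  m = 0100 → c = 011111, weight = 5.
  m = 1100 → c = 011001, weight = 3.
  m = 0010 → c = 010010, weight = 2.
  m = 1010 → c = 010100, weight = 2.
  m = 0110 → c = 001101, weight = 3.
  m = 1110 → c = 001011, weight = 3.
  m = 0001 → c = 101111, weight = 5.
  m = 1001 → c = 101001, weight = 3.
  m = 0101 → c = 110000, weight = 2.
  m = 1101 → c = 110110, weight = 4.
  m = 0011 → c = 111101, weight = 5.
  m = 1011 → c = 111011, weight = 5.
  m = 0111 → c = 100010, weight = 2.
  m = 1111 → c = 100100, weight = 2.
Tally weights:
  weight 0: 1 codewords.
  weight 2: 6 codewords.
  weight 3: 4 codewords.
  weight 4: 1 codewords.
  weight 5: 4 codewords.
Minimum distance d = smallest w > 0 with A_w > 0 = 2.
Sanity: Σ A_w = 16 = 2^4 = 16 ✓.


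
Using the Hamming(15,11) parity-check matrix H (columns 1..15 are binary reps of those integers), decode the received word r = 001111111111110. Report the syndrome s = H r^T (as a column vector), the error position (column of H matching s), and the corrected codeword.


s = (1, 1, 0, 0)^T, error position = 12, corrected codeword c = 001111111110110

Compute s = H r^T mod 2 one row at a time:
  s_1 = 1 + 1 + 1 + 1 + 1 + 1 + 1 + 0 = 7 ≡ 1 (mod 2).
  s_2 = 1 + 1 + 1 + 1 + 1 + 1 + 1 + 0 = 7 ≡ 1 (mod 2).
  s_3 = 0 + 1 + 1 + 1 + 1 + 1 + 1 + 0 = 6 ≡ 0 (mod 2).
  s_4 = 0 + 1 + 1 + 1 + 1 + 1 + 1 + 0 = 6 ≡ 0 (mod 2).
s = (1, 1, 0, 0)^T — this equals column 12 of H (binary 1100), so error is at position 12.
Correct: flip bit 12 of r = 001111111111110 to get c = 001111111110110.


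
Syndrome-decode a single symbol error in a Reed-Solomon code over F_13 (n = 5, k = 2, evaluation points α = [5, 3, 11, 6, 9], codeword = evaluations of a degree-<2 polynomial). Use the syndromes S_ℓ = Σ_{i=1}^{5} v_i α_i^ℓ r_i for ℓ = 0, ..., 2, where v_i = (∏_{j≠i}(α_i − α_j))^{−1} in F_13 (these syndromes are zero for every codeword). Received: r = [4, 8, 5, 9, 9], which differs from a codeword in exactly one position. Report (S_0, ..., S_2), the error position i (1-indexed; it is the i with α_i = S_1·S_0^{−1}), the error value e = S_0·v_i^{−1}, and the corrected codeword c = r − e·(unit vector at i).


S = (12, 7, 3), error at position 4, error magnitude e = 7, c = [4, 8, 5, 2, 9].

Step 1: column multipliers v_i = (∏_{j≠i}(α_i − α_j))^{−1} mod 13.
  i = 1 (α = 5): (5−3)(5−11)(5−6)(5−9) = 2·(−6)·(−1)·(−4) = −48 ≡ 4, so v_1 = 4^{−1} = 10 (mod 13).
  i = 2 (α = 3): (3−5)(3−11)(3−6)(3−9) = (−2)·(−8)·(−3)·(−6) = 288 ≡ 2, so v_2 = 2^{−1} = 7 (mod 13).
  i = 3 (α = 11): (11−5)(11−3)(11−6)(11−9) = 6·8·5·2 = 480 ≡ 12, so v_3 = 12^{−1} = 12 (mod 13).
  i = 4 (α = 6): (6−5)(6−3)(6−11)(6−9) = 1·3·(−5)·(−3) = 45 ≡ 6, so v_4 = 6^{−1} = 11 (mod 13).
  i = 5 (α = 9): (9−5)(9−3)(9−11)(9−6) = 4·6·(−2)·3 = −144 ≡ 12, so v_5 = 12^{−1} = 12 (mod 13).
  v = [10, 7, 12, 11, 12].
Step 2: syndromes of r = [4, 8, 5, 9, 9] (all sums mod 13).
  S_0 = Σ v_i r_i = 10·4 + 7·8 + 12·5 + 11·9 + 12·9 = 363 ≡ 12.
  S_1 = Σ v_i α_i r_i = 10·5·4 + 7·3·8 + 12·11·5 + 11·6·9 + 12·9·9 = 2594 ≡ 7.
  α_i^2 mod 13 = [12, 9, 4, 10, 3].
  S_2 = Σ v_i α_i^2 r_i = 10·12·4 + 7·9·8 + 12·4·5 + 11·10·9 + 12·3·9 = 2538 ≡ 3.
  S = (12, 7, 3) ≠ 0, so r is not a codeword (an error is present).
Step 3: locate the error. For a single error e at position i, S_ℓ = v_i·e·α_i^ℓ, so α_err = S_1/S_0.
  S_0^{−1} = 12^{−1} = 12 (mod 13), so α_err = 7·12 = 84 ≡ 6 = α_4. Error position i = 4.
  Consistency check: S_2/S_1 = 3·2 = 6 ≡ 6 = α_err ✓ (single-error assumption holds).
Step 4: error magnitude e = S_0/v_4 = S_0·∏_{j≠4}(α_4 − α_j) = 12·6 = 72 ≡ 7 (mod 13).
Step 5: correct position 4: c_4 = r_4 − e = 9 − 7 ≡ 2 (mod 13). Hence c = [4, 8, 5, 2, 9].
  Check: interpolating c through the α_i gives m(x) = 1 + 11·x (degree < 2) with m(α_i) = c_i for every i, so c is indeed a codeword.


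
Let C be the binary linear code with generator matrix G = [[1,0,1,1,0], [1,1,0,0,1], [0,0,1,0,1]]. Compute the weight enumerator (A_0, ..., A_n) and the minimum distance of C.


Weight distribution: A_0 = 1, A_2 = 2, A_3 = 4, A_4 = 1. Minimum distance d = 2.

Enumerate all 2^3 = 8 messages m ∈ F_2^3.
For each, compute codeword c = mG in F_2^5, then tally its weight.
  m = 000 → c = 00000, weight = 0.
  m = 100 → c = 10110, weight = 3.
  m = 010 → c = 11001, weight = 3.
  m = 110 → c = 01111, weight = 4.
  m = 001 → c = 00101, weight = 2.
  m = 101 → c = 10011, weight = 3.
  m = 011 → c = 11100, weight = 3.
  m = 111 → c = 01010, weight = 2.
Tally weights:
  weight 0: 1 codewords.
  weight 2: 2 codewords.
  weight 3: 4 codewords.
  weight 4: 1 codewords.
Minimum distance d = smallest w > 0 with A_w > 0 = 2.
Sanity: Σ A_w = 8 = 2^3 = 8 ✓.


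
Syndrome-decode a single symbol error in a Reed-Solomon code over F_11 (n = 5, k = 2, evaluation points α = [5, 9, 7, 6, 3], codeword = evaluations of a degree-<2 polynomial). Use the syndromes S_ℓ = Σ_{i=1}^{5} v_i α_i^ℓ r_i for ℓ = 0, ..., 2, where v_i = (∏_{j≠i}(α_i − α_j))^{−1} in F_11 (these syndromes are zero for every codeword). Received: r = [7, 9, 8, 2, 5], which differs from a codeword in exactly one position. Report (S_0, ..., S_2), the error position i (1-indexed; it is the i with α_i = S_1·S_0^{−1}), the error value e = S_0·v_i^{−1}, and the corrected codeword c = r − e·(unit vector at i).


S = (10, 8, 2), error at position 5, error magnitude e = 10, c = [7, 9, 8, 2, 6].

Step 1: column multipliers v_i = (∏_{j≠i}(α_i − α_j))^{−1} mod 11.
  i = 1 (α = 5): (5−9)(5−7)(5−6)(5−3) = (−4)·(−2)·(−1)·2 = −16 ≡ 6, so v_1 = 6^{−1} = 2 (mod 11).
  i = 2 (α = 9): (9−5)(9−7)(9−6)(9−3) = 4·2·3·6 = 144 ≡ 1, so v_2 = 1^{−1} = 1 (mod 11).
  i = 3 (α = 7): (7−5)(7−9)(7−6)(7−3) = 2·(−2)·1·4 = −16 ≡ 6, so v_3 = 6^{−1} = 2 (mod 11).
  i = 4 (α = 6): (6−5)(6−9)(6−7)(6−3) = 1·(−3)·(−1)·3 = 9 ≡ 9, so v_4 = 9^{−1} = 5 (mod 11).
  i = 5 (α = 3): (3−5)(3−9)(3−7)(3−6) = (−2)·(−6)·(−4)·(−3) = 144 ≡ 1, so v_5 = 1^{−1} = 1 (mod 11).
  v = [2, 1, 2, 5, 1].
Step 2: syndromes of r = [7, 9, 8, 2, 5] (all sums mod 11).
  S_0 = Σ v_i r_i = 2·7 + 1·9 + 2·8 + 5·2 + 1·5 = 54 ≡ 10.
  S_1 = Σ v_i α_i r_i = 2·5·7 + 1·9·9 + 2·7·8 + 5·6·2 + 1·3·5 = 338 ≡ 8.
  α_i^2 mod 11 = [3, 4, 5, 3, 9].
  S_2 = Σ v_i α_i^2 r_i = 2·3·7 + 1·4·9 + 2·5·8 + 5·3·2 + 1·9·5 = 233 ≡ 2.
  S = (10, 8, 2) ≠ 0, so r is not a codeword (an error is present).
Step 3: locate the error. For a single error e at position i, S_ℓ = v_i·e·α_i^ℓ, so α_err = S_1/S_0.
  S_0^{−1} = 10^{−1} = 10 (mod 11), so α_err = 8·10 = 80 ≡ 3 = α_5. Error position i = 5.
  Consistency check: S_2/S_1 = 2·7 = 14 ≡ 3 = α_err ✓ (single-error assumption holds).
Step 4: error magnitude e = S_0/v_5 = S_0·∏_{j≠5}(α_5 − α_j) = 10·1 = 10 ≡ 10 (mod 11).
Step 5: correct position 5: c_5 = r_5 − e = 5 − 10 ≡ 6 (mod 11). Hence c = [7, 9, 8, 2, 6].
  Check: interpolating c through the α_i gives m(x) = 10 + 6·x (degree < 2) with m(α_i) = c_i for every i, so c is indeed a codeword.


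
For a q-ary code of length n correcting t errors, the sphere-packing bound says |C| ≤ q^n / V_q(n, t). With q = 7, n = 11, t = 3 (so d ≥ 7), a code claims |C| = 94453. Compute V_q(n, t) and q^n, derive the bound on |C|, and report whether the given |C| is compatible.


V_q(n, t) = 37687, q^n = 1977326743, Hamming bound = 52467, |C| = 94453 > bound (violated).

Step 1: Compute V_q(n, t) = Σ_{j=0}^3 C(n, j) (q−1)^j.
  j = 0: C(11,0)·(6)^0 = 1·1 = 1.
  j = 1: C(11,1)·(6)^1 = 11·6 = 66.
  j = 2: C(11,2)·(6)^2 = 55·36 = 1980.
  j = 3: C(11,3)·(6)^3 = 165·216 = 35640.
  V_q(n, t) = 1 + 66 + 1980 + 35640 = 37687.
Step 2: q^n = 7^11 = 1977326743.
Step 3: Hamming bound ⌊q^n / V_q(n,t)⌋ = ⌊1977326743/37687⌋ = 52467.
Step 4: Compare |C| = 94453 to 52467: violated.
The claimed |C| lies above the Hamming bound, so no 7-ary code of length 11 with d ≥ 7 can have 94453 codewords.


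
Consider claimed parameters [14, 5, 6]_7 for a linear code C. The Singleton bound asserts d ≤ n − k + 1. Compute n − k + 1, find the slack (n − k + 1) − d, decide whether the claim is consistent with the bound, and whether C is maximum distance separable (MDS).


Singleton RHS = n − k + 1 = 10, slack = 4, bound satisfied, not MDS.

Singleton bound: d ≤ n − k + 1.
Here n = 14, k = 5, so n − k + 1 = 10.
Given d = 6, check d ≤ 10: YES.
Slack = (n − k + 1) − d = 4.
The code is NOT MDS (slack = 4 > 0).
Description: the claimed parameters are [14, 5, 6]_7; such a code would be non-MDS.


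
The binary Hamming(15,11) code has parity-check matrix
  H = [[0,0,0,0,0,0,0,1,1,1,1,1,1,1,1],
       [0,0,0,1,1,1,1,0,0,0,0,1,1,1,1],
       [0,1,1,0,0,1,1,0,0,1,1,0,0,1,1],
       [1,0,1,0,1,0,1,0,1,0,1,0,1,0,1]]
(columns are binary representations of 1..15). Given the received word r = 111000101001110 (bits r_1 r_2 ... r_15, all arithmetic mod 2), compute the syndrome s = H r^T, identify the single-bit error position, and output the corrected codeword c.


s = (0, 0, 0, 1)^T, error position = 1, corrected codeword c = 011000101001110

Compute s = H r^T mod 2 one row at a time:
  s_1 = 0 + 1 + 0 + 0 + 1 + 1 + 1 + 0 = 4 ≡ 0 (mod 2).
  s_2 = 0 + 0 + 0 + 1 + 1 + 1 + 1 + 0 = 4 ≡ 0 (mod 2).
  s_3 = 1 + 1 + 0 + 1 + 0 + 0 + 1 + 0 = 4 ≡ 0 (mod 2).
  s_4 = 1 + 1 + 0 + 1 + 1 + 0 + 1 + 0 = 5 ≡ 1 (mod 2).
s = (0, 0, 0, 1)^T — this equals column 1 of H (binary 0001), so error is at position 1.
Correct: flip bit 1 of r = 111000101001110 to get c = 011000101001110.


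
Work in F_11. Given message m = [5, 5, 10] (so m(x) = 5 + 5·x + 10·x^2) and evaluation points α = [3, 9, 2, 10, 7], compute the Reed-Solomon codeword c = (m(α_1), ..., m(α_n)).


c = [0, 2, 0, 10, 2]

Message polynomial: m(x) = 5 + 5·x + 10·x^2 (mod 11).
For each evaluation point α_i, compute m(α_i) mod 11:
  α_1 = 3: Horner steps 10 → 2 → 0, so m(3) = 0.
  α_2 = 9: Horner steps 10 → 7 → 2, so m(9) = 2.
  α_3 = 2: Horner steps 10 → 3 → 0, so m(2) = 0.
  α_4 = 10: Horner steps 10 → 6 → 10, so m(10) = 10.
  α_5 = 7: Horner steps 10 → 9 → 2, so m(7) = 2.
Codeword c = [0, 2, 0, 10, 2] ∈ F_11^5.


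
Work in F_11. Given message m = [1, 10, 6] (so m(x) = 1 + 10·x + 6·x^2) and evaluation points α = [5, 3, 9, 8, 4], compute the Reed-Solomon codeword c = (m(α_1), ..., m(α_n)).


c = [3, 8, 5, 3, 5]

Message polynomial: m(x) = 1 + 10·x + 6·x^2 (mod 11).
For each evaluation point α_i, compute m(α_i) mod 11:
  α_1 = 5: Horner steps 6 → 7 → 3, so m(5) = 3.
  α_2 = 3: Horner steps 6 → 6 → 8, so m(3) = 8.
  α_3 = 9: Horner steps 6 → 9 → 5, so m(9) = 5.
  α_4 = 8: Horner steps 6 → 3 → 3, so m(8) = 3.
  α_5 = 4: Horner steps 6 → 1 → 5, so m(4) = 5.
Codeword c = [3, 8, 5, 3, 5] ∈ F_11^5.


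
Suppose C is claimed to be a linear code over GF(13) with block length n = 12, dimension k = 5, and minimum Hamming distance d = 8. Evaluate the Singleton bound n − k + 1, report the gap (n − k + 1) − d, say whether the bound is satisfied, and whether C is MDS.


Singleton RHS = n − k + 1 = 8, slack = 0, bound satisfied, MDS.

Singleton bound: d ≤ n − k + 1.
Here n = 12, k = 5, so n − k + 1 = 8.
Given d = 8, check d ≤ 8: YES.
Slack = (n − k + 1) − d = 0.
The code is MDS (slack = 0).
Description: the claimed parameters are [12, 5, 8]_13; such a code would be MDS (meets Singleton bound).


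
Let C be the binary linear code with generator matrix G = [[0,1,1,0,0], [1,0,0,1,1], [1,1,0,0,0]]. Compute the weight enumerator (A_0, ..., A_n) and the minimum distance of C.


Weight distribution: A_0 = 1, A_2 = 3, A_3 = 3, A_5 = 1. Minimum distance d = 2.

Enumerate all 2^3 = 8 messages m ∈ F_2^3.
For each, compute codeword c = mG in F_2^5, then tally its weight.
  m = 000 → c = 00000, weight = 0.
  m = 100 → c = 01100, weight = 2.
  m = 010 → c = 10011, weight = 3.
  m = 110 → c = 11111, weight = 5.
  m = 001 → c = 11000, weight = 2.
  m = 101 → c = 10100, weight = 2.
  m = 011 → c = 01011, weight = 3.
  m = 111 → c = 00111, weight = 3.
Tally weights:
  weight 0: 1 codewords.
  weight 2: 3 codewords.
  weight 3: 3 codewords.
  weight 5: 1 codewords.
Minimum distance d = smallest w > 0 with A_w > 0 = 2.
Sanity: Σ A_w = 8 = 2^3 = 8 ✓.


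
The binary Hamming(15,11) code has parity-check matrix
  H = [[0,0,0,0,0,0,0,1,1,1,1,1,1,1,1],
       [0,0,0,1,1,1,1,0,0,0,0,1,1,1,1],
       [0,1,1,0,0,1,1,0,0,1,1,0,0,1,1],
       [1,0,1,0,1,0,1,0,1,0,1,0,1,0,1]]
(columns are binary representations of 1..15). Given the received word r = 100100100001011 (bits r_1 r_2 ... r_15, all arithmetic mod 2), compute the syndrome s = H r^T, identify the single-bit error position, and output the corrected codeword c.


s = (1, 1, 1, 1)^T, error position = 15, corrected codeword c = 100100100001010

Compute s = H r^T mod 2 one row at a time:
  s_1 = 0 + 0 + 0 + 0 + 1 + 0 + 1 + 1 = 3 ≡ 1 (mod 2).
  s_2 = 1 + 0 + 0 + 1 + 1 + 0 + 1 + 1 = 5 ≡ 1 (mod 2).
  s_3 = 0 + 0 + 0 + 1 + 0 + 0 + 1 + 1 = 3 ≡ 1 (mod 2).
  s_4 = 1 + 0 + 0 + 1 + 0 + 0 + 0 + 1 = 3 ≡ 1 (mod 2).
s = (1, 1, 1, 1)^T — this equals column 15 of H (binary 1111), so error is at position 15.
Correct: flip bit 15 of r = 100100100001011 to get c = 100100100001010.


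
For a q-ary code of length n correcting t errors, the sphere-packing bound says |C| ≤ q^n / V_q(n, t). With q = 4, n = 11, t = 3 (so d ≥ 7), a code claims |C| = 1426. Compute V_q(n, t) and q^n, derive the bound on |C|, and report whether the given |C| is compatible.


V_q(n, t) = 4984, q^n = 4194304, Hamming bound = 841, |C| = 1426 > bound (violated).

Step 1: Compute V_q(n, t) = Σ_{j=0}^3 C(n, j) (q−1)^j.
  j = 0: C(11,0)·(3)^0 = 1·1 = 1.
  j = 1: C(11,1)·(3)^1 = 11·3 = 33.
  j = 2: C(11,2)·(3)^2 = 55·9 = 495.
  j = 3: C(11,3)·(3)^3 = 165·27 = 4455.
  V_q(n, t) = 1 + 33 + 495 + 4455 = 4984.
Step 2: q^n = 4^11 = 4194304.
Step 3: Hamming bound ⌊q^n / V_q(n,t)⌋ = ⌊4194304/4984⌋ = 841.
Step 4: Compare |C| = 1426 to 841: violated.
The claimed |C| lies above the Hamming bound, so no 4-ary code of length 11 with d ≥ 7 can have 1426 codewords.


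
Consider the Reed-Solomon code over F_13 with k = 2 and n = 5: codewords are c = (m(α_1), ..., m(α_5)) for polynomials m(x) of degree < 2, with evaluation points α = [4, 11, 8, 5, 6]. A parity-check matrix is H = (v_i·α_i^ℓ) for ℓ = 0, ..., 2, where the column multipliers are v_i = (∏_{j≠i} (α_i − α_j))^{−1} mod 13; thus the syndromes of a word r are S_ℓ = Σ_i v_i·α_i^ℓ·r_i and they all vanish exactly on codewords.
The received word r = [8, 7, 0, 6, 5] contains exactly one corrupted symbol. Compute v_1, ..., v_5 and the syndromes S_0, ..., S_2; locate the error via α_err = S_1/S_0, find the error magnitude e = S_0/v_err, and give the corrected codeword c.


S = (2, 12, 7), error at position 5, error magnitude e = 1, c = [8, 7, 0, 6, 4].

Step 1: column multipliers v_i = (∏_{j≠i}(α_i − α_j))^{−1} mod 13.
  i = 1 (α = 4): (4−11)(4−8)(4−5)(4−6) = (−7)·(−4)·(−1)·(−2) = 56 ≡ 4, so v_1 = 4^{−1} = 10 (mod 13).
  i = 2 (α = 11): (11−4)(11−8)(11−5)(11−6) = 7·3·6·5 = 630 ≡ 6, so v_2 = 6^{−1} = 11 (mod 13).
  i = 3 (α = 8): (8−4)(8−11)(8−5)(8−6) = 4·(−3)·3·2 = −72 ≡ 6, so v_3 = 6^{−1} = 11 (mod 13).
  i = 4 (α = 5): (5−4)(5−11)(5−8)(5−6) = 1·(−6)·(−3)·(−1) = −18 ≡ 8, so v_4 = 8^{−1} = 5 (mod 13).
  i = 5 (α = 6): (6−4)(6−11)(6−8)(6−5) = 2·(−5)·(−2)·1 = 20 ≡ 7, so v_5 = 7^{−1} = 2 (mod 13).
  v = [10, 11, 11, 5, 2].
Step 2: syndromes of r = [8, 7, 0, 6, 5] (all sums mod 13).
  S_0 = Σ v_i r_i = 10·8 + 11·7 + 11·0 + 5·6 + 2·5 = 197 ≡ 2.
  S_1 = Σ v_i α_i r_i = 10·4·8 + 11·11·7 + 11·8·0 + 5·5·6 + 2·6·5 = 1377 ≡ 12.
  α_i^2 mod 13 = [3, 4, 12, 12, 10].
  S_2 = Σ v_i α_i^2 r_i = 10·3·8 + 11·4·7 + 11·12·0 + 5·12·6 + 2·10·5 = 1008 ≡ 7.
  S = (2, 12, 7) ≠ 0, so r is not a codeword (an error is present).
Step 3: locate the error. For a single error e at position i, S_ℓ = v_i·e·α_i^ℓ, so α_err = S_1/S_0.
  S_0^{−1} = 2^{−1} = 7 (mod 13), so α_err = 12·7 = 84 ≡ 6 = α_5. Error position i = 5.
  Consistency check: S_2/S_1 = 7·12 = 84 ≡ 6 = α_err ✓ (single-error assumption holds).
Step 4: error magnitude e = S_0/v_5 = S_0·∏_{j≠5}(α_5 − α_j) = 2·7 = 14 ≡ 1 (mod 13).
Step 5: correct position 5: c_5 = r_5 − e = 5 − 1 ≡ 4 (mod 13). Hence c = [8, 7, 0, 6, 4].
  Check: interpolating c through the α_i gives m(x) = 3 + 11·x (degree < 2) with m(α_i) = c_i for every i, so c is indeed a codeword.


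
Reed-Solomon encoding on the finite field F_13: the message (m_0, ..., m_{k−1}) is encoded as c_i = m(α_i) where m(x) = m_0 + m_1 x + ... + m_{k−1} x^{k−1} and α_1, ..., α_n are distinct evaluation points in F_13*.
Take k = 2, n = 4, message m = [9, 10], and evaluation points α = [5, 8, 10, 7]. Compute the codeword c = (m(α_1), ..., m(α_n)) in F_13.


c = [7, 11, 5, 1]

Message polynomial: m(x) = 9 + 10·x (mod 13).
For each evaluation point α_i, compute m(α_i) mod 13:
  α_1 = 5: Horner steps 10 → 7, so m(5) = 7.
  α_2 = 8: Horner steps 10 → 11, so m(8) = 11.
  α_3 = 10: Horner steps 10 → 5, so m(10) = 5.
  α_4 = 7: Horner steps 10 → 1, so m(7) = 1.
Codeword c = [7, 11, 5, 1] ∈ F_13^4.


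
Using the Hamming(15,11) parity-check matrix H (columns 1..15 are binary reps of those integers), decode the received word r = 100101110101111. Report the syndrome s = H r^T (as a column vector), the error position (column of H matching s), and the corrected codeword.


s = (0, 1, 1, 0)^T, error position = 6, corrected codeword c = 100100110101111

Compute s = H r^T mod 2 one row at a time:
  s_1 = 1 + 0 + 1 + 0 + 1 + 1 + 1 + 1 = 6 ≡ 0 (mod 2).
  s_2 = 1 + 0 + 1 + 1 + 1 + 1 + 1 + 1 = 7 ≡ 1 (mod 2).
  s_3 = 0 + 0 + 1 + 1 + 1 + 0 + 1 + 1 = 5 ≡ 1 (mod 2).
  s_4 = 1 + 0 + 0 + 1 + 0 + 0 + 1 + 1 = 4 ≡ 0 (mod 2).
s = (0, 1, 1, 0)^T — this equals column 6 of H (binary 0110), so error is at position 6.
Correct: flip bit 6 of r = 100101110101111 to get c = 100100110101111.


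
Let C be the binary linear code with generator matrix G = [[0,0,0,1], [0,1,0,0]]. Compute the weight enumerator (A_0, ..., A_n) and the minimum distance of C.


Weight distribution: A_0 = 1, A_1 = 2, A_2 = 1. Minimum distance d = 1.

Enumerate all 2^2 = 4 messages m ∈ F_2^2.
For each, compute codeword c = mG in F_2^4, then tally its weight.
  m = 00 → c = 0000, weight = 0.
  m = 10 → c = 0001, weight = 1.
  m = 01 → c = 0100, weight = 1.
  m = 11 → c = 0101, weight = 2.
Tally weights:
  weight 0: 1 codewords.
  weight 1: 2 codewords.
  weight 2: 1 codewords.
Minimum distance d = smallest w > 0 with A_w > 0 = 1.
Sanity: Σ A_w = 4 = 2^2 = 4 ✓.


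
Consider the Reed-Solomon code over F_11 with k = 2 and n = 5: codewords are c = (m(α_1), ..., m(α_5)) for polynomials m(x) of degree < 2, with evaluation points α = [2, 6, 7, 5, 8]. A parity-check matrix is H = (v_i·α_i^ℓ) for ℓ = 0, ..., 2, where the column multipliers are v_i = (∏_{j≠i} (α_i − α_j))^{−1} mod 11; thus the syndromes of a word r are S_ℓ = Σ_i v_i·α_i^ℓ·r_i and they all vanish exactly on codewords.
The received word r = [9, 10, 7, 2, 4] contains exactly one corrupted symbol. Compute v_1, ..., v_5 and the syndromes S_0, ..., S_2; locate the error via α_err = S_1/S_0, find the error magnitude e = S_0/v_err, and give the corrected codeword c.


S = (8, 5, 10), error at position 1, error magnitude e = 9, c = [0, 10, 7, 2, 4].

Step 1: column multipliers v_i = (∏_{j≠i}(α_i − α_j))^{−1} mod 11.
  i = 1 (α = 2): (2−6)(2−7)(2−5)(2−8) = (−4)·(−5)·(−3)·(−6) = 360 ≡ 8, so v_1 = 8^{−1} = 7 (mod 11).
  i = 2 (α = 6): (6−2)(6−7)(6−5)(6−8) = 4·(−1)·1·(−2) = 8 ≡ 8, so v_2 = 8^{−1} = 7 (mod 11).
  i = 3 (α = 7): (7−2)(7−6)(7−5)(7−8) = 5·1·2·(−1) = −10 ≡ 1, so v_3 = 1^{−1} = 1 (mod 11).
  i = 4 (α = 5): (5−2)(5−6)(5−7)(5−8) = 3·(−1)·(−2)·(−3) = −18 ≡ 4, so v_4 = 4^{−1} = 3 (mod 11).
  i = 5 (α = 8): (8−2)(8−6)(8−7)(8−5) = 6·2·1·3 = 36 ≡ 3, so v_5 = 3^{−1} = 4 (mod 11).
  v = [7, 7, 1, 3, 4].
Step 2: syndromes of r = [9, 10, 7, 2, 4] (all sums mod 11).
  S_0 = Σ v_i r_i = 7·9 + 7·10 + 1·7 + 3·2 + 4·4 = 162 ≡ 8.
  S_1 = Σ v_i α_i r_i = 7·2·9 + 7·6·10 + 1·7·7 + 3·5·2 + 4·8·4 = 753 ≡ 5.
  α_i^2 mod 11 = [4, 3, 5, 3, 9].
  S_2 = Σ v_i α_i^2 r_i = 7·4·9 + 7·3·10 + 1·5·7 + 3·3·2 + 4·9·4 = 659 ≡ 10.
  S = (8, 5, 10) ≠ 0, so r is not a codeword (an error is present).
Step 3: locate the error. For a single error e at position i, S_ℓ = v_i·e·α_i^ℓ, so α_err = S_1/S_0.
  S_0^{−1} = 8^{−1} = 7 (mod 11), so α_err = 5·7 = 35 ≡ 2 = α_1. Error position i = 1.
  Consistency check: S_2/S_1 = 10·9 = 90 ≡ 2 = α_err ✓ (single-error assumption holds).
Step 4: error magnitude e = S_0/v_1 = S_0·∏_{j≠1}(α_1 − α_j) = 8·8 = 64 ≡ 9 (mod 11).
Step 5: correct position 1: c_1 = r_1 − e = 9 − 9 ≡ 0 (mod 11). Hence c = [0, 10, 7, 2, 4].
  Check: interpolating c through the α_i gives m(x) = 6 + 8·x (degree < 2) with m(α_i) = c_i for every i, so c is indeed a codeword.


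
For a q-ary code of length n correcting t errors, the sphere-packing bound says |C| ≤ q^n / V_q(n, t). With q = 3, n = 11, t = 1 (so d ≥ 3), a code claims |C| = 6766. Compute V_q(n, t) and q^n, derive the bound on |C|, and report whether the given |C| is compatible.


V_q(n, t) = 23, q^n = 177147, Hamming bound = 7702, |C| = 6766 ≤ bound (satisfied).

Step 1: Compute V_q(n, t) = Σ_{j=0}^1 C(n, j) (q−1)^j.
  j = 0: C(11,0)·(2)^0 = 1·1 = 1.
  j = 1: C(11,1)·(2)^1 = 11·2 = 22.
  V_q(n, t) = 1 + 22 = 23.
Step 2: q^n = 3^11 = 177147.
Step 3: Hamming bound ⌊q^n / V_q(n,t)⌋ = ⌊177147/23⌋ = 7702.
Step 4: Compare |C| = 6766 to 7702: satisfied.
The claimed |C| lies below the Hamming bound.


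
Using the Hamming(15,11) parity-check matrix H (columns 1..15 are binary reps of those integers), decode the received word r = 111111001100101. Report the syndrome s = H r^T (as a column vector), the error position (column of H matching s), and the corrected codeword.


s = (0, 1, 1, 0)^T, error position = 6, corrected codeword c = 111110001100101

Compute s = H r^T mod 2 one row at a time:
  s_1 = 0 + 1 + 1 + 0 + 0 + 1 + 0 + 1 = 4 ≡ 0 (mod 2).
  s_2 = 1 + 1 + 1 + 0 + 0 + 1 + 0 + 1 = 5 ≡ 1 (mod 2).
  s_3 = 1 + 1 + 1 + 0 + 1 + 0 + 0 + 1 = 5 ≡ 1 (mod 2).
  s_4 = 1 + 1 + 1 + 0 + 1 + 0 + 1 + 1 = 6 ≡ 0 (mod 2).
s = (0, 1, 1, 0)^T — this equals column 6 of H (binary 0110), so error is at position 6.
Correct: flip bit 6 of r = 111111001100101 to get c = 111110001100101.


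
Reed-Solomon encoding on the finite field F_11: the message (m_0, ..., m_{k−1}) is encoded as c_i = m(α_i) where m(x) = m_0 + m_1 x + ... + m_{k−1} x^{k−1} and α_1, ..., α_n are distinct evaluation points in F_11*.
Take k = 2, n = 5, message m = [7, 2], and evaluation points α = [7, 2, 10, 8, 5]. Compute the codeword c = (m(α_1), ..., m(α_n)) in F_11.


c = [10, 0, 5, 1, 6]

Message polynomial: m(x) = 7 + 2·x (mod 11).
For each evaluation point α_i, compute m(α_i) mod 11:
  α_1 = 7: Horner steps 2 → 10, so m(7) = 10.
  α_2 = 2: Horner steps 2 → 0, so m(2) = 0.
  α_3 = 10: Horner steps 2 → 5, so m(10) = 5.
  α_4 = 8: Horner steps 2 → 1, so m(8) = 1.
  α_5 = 5: Horner steps 2 → 6, so m(5) = 6.
Codeword c = [10, 0, 5, 1, 6] ∈ F_11^5.


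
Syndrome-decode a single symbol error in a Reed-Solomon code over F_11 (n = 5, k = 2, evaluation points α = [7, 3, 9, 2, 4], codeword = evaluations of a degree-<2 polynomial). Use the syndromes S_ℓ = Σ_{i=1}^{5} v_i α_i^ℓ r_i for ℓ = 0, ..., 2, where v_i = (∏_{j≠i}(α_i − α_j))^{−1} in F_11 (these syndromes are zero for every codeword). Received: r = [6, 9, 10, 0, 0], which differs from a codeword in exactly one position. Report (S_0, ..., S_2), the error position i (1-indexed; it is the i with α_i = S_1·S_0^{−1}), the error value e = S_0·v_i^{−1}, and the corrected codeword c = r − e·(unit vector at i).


S = (1, 2, 4), error at position 4, error magnitude e = 4, c = [6, 9, 10, 7, 0].

Step 1: column multipliers v_i = (∏_{j≠i}(α_i − α_j))^{−1} mod 11.
  i = 1 (α = 7): (7−3)(7−9)(7−2)(7−4) = 4·(−2)·5·3 = −120 ≡ 1, so v_1 = 1^{−1} = 1 (mod 11).
  i = 2 (α = 3): (3−7)(3−9)(3−2)(3−4) = (−4)·(−6)·1·(−1) = −24 ≡ 9, so v_2 = 9^{−1} = 5 (mod 11).
  i = 3 (α = 9): (9−7)(9−3)(9−2)(9−4) = 2·6·7·5 = 420 ≡ 2, so v_3 = 2^{−1} = 6 (mod 11).
  i = 4 (α = 2): (2−7)(2−3)(2−9)(2−4) = (−5)·(−1)·(−7)·(−2) = 70 ≡ 4, so v_4 = 4^{−1} = 3 (mod 11).
  i = 5 (α = 4): (4−7)(4−3)(4−9)(4−2) = (−3)·1·(−5)·2 = 30 ≡ 8, so v_5 = 8^{−1} = 7 (mod 11).
  v = [1, 5, 6, 3, 7].
Step 2: syndromes of r = [6, 9, 10, 0, 0] (all sums mod 11).
  S_0 = Σ v_i r_i = 1·6 + 5·9 + 6·10 + 3·0 + 7·0 = 111 ≡ 1.
  S_1 = Σ v_i α_i r_i = 1·7·6 + 5·3·9 + 6·9·10 + 3·2·0 + 7·4·0 = 717 ≡ 2.
  α_i^2 mod 11 = [5, 9, 4, 4, 5].
  S_2 = Σ v_i α_i^2 r_i = 1·5·6 + 5·9·9 + 6·4·10 + 3·4·0 + 7·5·0 = 675 ≡ 4.
  S = (1, 2, 4) ≠ 0, so r is not a codeword (an error is present).
Step 3: locate the error. For a single error e at position i, S_ℓ = v_i·e·α_i^ℓ, so α_err = S_1/S_0.
  S_0^{−1} = 1^{−1} = 1 (mod 11), so α_err = 2·1 = 2 ≡ 2 = α_4. Error position i = 4.
  Consistency check: S_2/S_1 = 4·6 = 24 ≡ 2 = α_err ✓ (single-error assumption holds).
Step 4: error magnitude e = S_0/v_4 = S_0·∏_{j≠4}(α_4 − α_j) = 1·4 = 4 ≡ 4 (mod 11).
Step 5: correct position 4: c_4 = r_4 − e = 0 − 4 ≡ 7 (mod 11). Hence c = [6, 9, 10, 7, 0].
  Check: interpolating c through the α_i gives m(x) = 3 + 2·x (degree < 2) with m(α_i) = c_i for every i, so c is indeed a codeword.


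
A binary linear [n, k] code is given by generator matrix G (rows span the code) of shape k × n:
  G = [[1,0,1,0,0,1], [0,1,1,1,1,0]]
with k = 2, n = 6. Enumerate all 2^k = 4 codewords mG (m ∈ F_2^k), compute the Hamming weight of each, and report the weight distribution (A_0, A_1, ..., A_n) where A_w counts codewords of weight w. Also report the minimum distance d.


Weight distribution: A_0 = 1, A_3 = 1, A_4 = 1, A_5 = 1. Minimum distance d = 3.

Enumerate all 2^2 = 4 messages m ∈ F_2^2.
For each, compute codeword c = mG in F_2^6, then tally its weight.
  m = 00 → c = 000000, weight = 0.
  m = 10 → c = 101001, weight = 3.
  m = 01 → c = 011110, weight = 4.
  m = 11 → c = 110111, weight = 5.
Tally weights:
  weight 0: 1 codewords.
  weight 3: 1 codewords.
  weight 4: 1 codewords.
  weight 5: 1 codewords.
Minimum distance d = smallest w > 0 with A_w > 0 = 3.
Sanity: Σ A_w = 4 = 2^2 = 4 ✓.


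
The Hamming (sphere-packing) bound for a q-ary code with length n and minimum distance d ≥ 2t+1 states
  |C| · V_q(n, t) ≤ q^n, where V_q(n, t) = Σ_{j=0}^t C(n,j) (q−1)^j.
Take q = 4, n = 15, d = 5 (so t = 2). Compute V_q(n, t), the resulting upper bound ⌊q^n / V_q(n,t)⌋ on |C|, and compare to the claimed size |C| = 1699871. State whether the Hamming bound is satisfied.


V_q(n, t) = 991, q^n = 1073741824, Hamming bound = 1083493, |C| = 1699871 > bound (violated).

Step 1: Compute V_q(n, t) = Σ_{j=0}^2 C(n, j) (q−1)^j.
  j = 0: C(15,0)·(3)^0 = 1·1 = 1.
  j = 1: C(15,1)·(3)^1 = 15·3 = 45.
  j = 2: C(15,2)·(3)^2 = 105·9 = 945.
  V_q(n, t) = 1 + 45 + 945 = 991.
Step 2: q^n = 4^15 = 1073741824.
Step 3: Hamming bound ⌊q^n / V_q(n,t)⌋ = ⌊1073741824/991⌋ = 1083493.
Step 4: Compare |C| = 1699871 to 1083493: violated.
The claimed |C| lies above the Hamming bound, so no 4-ary code of length 15 with d ≥ 5 can have 1699871 codewords.


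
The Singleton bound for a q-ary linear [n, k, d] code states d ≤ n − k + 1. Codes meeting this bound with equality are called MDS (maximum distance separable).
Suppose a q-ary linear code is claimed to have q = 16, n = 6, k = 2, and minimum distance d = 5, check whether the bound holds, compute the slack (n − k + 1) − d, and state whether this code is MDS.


Singleton RHS = n − k + 1 = 5, slack = 0, bound satisfied, MDS.

Singleton bound: d ≤ n − k + 1.
Here n = 6, k = 2, so n − k + 1 = 5.
Given d = 5, check d ≤ 5: YES.
Slack = (n − k + 1) − d = 0.
The code is MDS (slack = 0).
Description: the claimed parameters are [6, 2, 5]_16; such a code would be MDS (meets Singleton bound).
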